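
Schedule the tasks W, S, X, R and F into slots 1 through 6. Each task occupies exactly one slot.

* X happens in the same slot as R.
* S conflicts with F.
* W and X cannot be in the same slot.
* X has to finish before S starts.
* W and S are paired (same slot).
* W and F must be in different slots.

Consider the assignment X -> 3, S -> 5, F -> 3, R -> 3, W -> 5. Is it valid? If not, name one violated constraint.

X happens in the same slot as R — holds.
S conflicts with F — holds.
X has to finish before S starts — holds.
W and X cannot be in the same slot — holds.
W and S are paired (same slot) — holds.
W and F must be in different slots — holds.

Valid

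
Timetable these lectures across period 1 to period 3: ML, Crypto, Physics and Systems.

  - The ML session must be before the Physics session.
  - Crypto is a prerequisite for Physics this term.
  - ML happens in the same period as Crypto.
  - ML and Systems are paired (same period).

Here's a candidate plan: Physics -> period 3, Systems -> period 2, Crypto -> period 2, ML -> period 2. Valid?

Crypto is a prerequisite for Physics this term — holds.
The ML session must be before the Physics session — holds.
ML happens in the same period as Crypto — holds.
ML and Systems are paired (same period) — holds.

Valid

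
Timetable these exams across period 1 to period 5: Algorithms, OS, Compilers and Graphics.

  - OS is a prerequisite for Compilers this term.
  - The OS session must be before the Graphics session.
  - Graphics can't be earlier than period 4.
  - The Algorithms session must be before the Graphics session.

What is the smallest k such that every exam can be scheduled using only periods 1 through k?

4 periods

The precedence chain requires at least 2 distinct periods.
Graphics can't be placed before period 4, so the schedule must run through at least period 4.
4 works (last occupied period: period 4): for example OS in period 1, Compilers in period 2, Graphics in period 4, Algorithms in period 1.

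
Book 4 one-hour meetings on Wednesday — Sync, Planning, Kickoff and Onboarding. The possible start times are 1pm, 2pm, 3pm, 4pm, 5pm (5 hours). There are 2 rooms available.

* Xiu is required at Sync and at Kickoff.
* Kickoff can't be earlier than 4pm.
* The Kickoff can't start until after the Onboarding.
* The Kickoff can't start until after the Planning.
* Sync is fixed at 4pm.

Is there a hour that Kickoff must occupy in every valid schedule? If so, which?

Kickoff's window is 4pm–5pm.
Sync is fixed at 4pm, and Kickoff can't share a hour with Sync.
So Kickoff must be 5pm.

5pm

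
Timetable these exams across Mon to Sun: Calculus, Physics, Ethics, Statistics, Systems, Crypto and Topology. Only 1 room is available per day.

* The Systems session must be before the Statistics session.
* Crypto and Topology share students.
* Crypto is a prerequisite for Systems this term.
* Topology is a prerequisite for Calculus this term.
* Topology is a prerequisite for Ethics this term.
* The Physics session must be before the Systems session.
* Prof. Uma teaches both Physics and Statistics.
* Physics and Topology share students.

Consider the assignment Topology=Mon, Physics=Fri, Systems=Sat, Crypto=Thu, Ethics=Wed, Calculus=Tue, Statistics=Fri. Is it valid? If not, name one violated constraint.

The Physics session must be before the Systems session — holds.
Prof. Uma teaches both Physics and Statistics — violated.
Physics and Topology share students — holds.
Topology is a prerequisite for Calculus this term — holds.
The Systems session must be before the Statistics session — violated.
Crypto is a prerequisite for Systems this term — holds.
Topology is a prerequisite for Ethics this term — holds.
Only 1 room is available per day — violated.
Crypto and Topology share students — holds.

Invalid. Prof. Uma teaches both Physics and Statistics.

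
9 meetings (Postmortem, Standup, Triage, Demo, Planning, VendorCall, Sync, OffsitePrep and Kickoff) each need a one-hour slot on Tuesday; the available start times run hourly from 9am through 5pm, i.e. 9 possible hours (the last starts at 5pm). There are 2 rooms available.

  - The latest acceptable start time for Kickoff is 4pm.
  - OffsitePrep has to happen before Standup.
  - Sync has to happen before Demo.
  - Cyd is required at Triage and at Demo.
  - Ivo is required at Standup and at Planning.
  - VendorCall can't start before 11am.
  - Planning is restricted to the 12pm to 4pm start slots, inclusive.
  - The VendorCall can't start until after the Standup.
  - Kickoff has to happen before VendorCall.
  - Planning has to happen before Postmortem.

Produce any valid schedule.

Standup -> 10am; OffsitePrep -> 9am; Planning -> 12pm; Postmortem -> 1pm; Sync -> 10am; Kickoff -> 9am; Demo -> 11am; VendorCall -> 11am; Triage -> 12pm

Checking: OffsitePrep(9am) before Standup(10am); Sync(10am) before Demo(11am); Standup(10am) before VendorCall(11am); Kickoff(9am) before VendorCall(11am); Planning(12pm) before Postmortem(1pm); Standup(10am) != Planning(12pm); Triage(12pm) != Demo(11am); VendorCall=11am in [11am,5pm]; Kickoff=9am in [9am,4pm]; Planning=12pm in [12pm,4pm]; max 2 per hour (cap 2).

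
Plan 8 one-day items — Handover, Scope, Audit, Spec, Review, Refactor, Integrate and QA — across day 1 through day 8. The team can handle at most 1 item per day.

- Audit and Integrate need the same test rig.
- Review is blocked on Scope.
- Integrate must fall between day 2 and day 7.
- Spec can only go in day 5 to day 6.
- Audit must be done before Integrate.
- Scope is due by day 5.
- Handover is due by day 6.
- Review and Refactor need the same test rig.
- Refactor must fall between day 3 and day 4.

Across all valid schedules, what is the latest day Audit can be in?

day 6

Downstream work caps Audit at day 6.
Audit at day 6 is achievable: Handover -> day 2, Audit -> day 6, Scope -> day 1, Refactor -> day 3, Integrate -> day 7, Review -> day 4, Spec -> day 5, QA -> day 8.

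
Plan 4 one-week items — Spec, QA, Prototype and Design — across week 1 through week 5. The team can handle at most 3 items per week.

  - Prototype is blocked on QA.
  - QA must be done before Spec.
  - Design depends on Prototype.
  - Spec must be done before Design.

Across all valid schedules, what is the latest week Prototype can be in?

week 4

Precedence pushes Prototype to at least week 2; downstream work caps Prototype at week 4.
Prototype at week 4 is achievable: QA=week 1; Prototype=week 4; Design=week 5; Spec=week 2.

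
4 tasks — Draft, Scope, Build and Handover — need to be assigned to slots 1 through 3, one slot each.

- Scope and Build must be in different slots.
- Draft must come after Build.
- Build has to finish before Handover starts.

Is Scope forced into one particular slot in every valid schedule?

No

Scope can be 1 (e.g. Draft -> 3; Scope -> 1; Handover -> 3; Build -> 2) or 2 (e.g. Scope=2, Draft=2, Handover=2, Build=1).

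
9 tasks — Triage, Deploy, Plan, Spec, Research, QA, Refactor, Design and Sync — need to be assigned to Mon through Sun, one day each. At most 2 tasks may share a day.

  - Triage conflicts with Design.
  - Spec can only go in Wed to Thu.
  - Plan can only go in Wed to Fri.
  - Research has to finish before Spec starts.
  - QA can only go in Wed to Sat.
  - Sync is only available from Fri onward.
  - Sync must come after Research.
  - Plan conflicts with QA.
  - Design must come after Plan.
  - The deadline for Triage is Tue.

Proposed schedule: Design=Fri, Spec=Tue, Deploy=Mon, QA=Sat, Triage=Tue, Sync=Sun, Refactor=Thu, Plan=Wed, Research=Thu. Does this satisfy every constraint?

Plan can only go in Wed to Fri — holds.
QA can only go in Wed to Sat — holds.
Sync is only available from Fri onward — holds.
Triage conflicts with Design — holds.
The deadline for Triage is Tue — holds.
Research has to finish before Spec starts — violated.
Plan conflicts with QA — holds.
Sync must come after Research — holds.
At most 2 tasks may share a day — holds.
Design must come after Plan — holds.
Spec can only go in Wed to Thu — violated.

Invalid. Research has to finish before Spec starts.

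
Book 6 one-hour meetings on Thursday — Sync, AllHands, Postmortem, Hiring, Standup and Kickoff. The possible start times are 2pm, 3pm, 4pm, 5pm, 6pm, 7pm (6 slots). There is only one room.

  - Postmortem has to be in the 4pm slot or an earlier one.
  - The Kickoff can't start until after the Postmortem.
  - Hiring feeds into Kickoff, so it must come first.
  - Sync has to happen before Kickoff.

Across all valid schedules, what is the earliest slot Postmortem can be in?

Postmortem's own window allows nothing later than 4pm.
Postmortem at 2pm is achievable: Hiring -> 4pm; AllHands -> 6pm; Sync -> 3pm; Kickoff -> 5pm; Standup -> 7pm; Postmortem -> 2pm.

2pm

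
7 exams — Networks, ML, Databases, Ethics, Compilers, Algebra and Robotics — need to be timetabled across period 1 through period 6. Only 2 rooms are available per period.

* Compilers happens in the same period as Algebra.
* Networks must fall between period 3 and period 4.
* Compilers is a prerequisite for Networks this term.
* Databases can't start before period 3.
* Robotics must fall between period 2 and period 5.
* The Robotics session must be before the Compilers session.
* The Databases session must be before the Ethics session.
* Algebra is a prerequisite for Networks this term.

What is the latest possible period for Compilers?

Precedence pushes Compilers to at least period 3; downstream work caps Compilers at period 3.
Compilers at period 3 is achievable: Algebra -> period 3; Compilers -> period 3; Networks -> period 4; Databases -> period 4; ML -> period 1; Robotics -> period 2; Ethics -> period 5.

period 3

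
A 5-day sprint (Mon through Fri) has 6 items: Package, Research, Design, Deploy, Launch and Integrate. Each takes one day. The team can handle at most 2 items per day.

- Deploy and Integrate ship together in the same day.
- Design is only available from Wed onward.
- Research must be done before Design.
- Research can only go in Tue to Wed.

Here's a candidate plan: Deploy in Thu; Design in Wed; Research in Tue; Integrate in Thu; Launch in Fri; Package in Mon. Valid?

Yes

Research must be done before Design — holds.
Design is only available from Wed onward — holds.
Deploy and Integrate ship together in the same day — holds.
The team can handle at most 2 items per day — holds.
Research can only go in Tue to Wed — holds.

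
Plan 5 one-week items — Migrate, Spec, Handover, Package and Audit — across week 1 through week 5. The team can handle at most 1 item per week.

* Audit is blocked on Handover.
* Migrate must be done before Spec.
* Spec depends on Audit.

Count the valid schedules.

Splitting on Migrate: it can be week 1 (4), week 2 (4), week 3 (4), week 4 (3). Listing each branch's schedules as (Spec, Handover, Package, Audit) by week number:
Migrate=week 1: (4,2,5,3) (5,2,3,4) (5,2,4,3) (5,3,2,4) — 4.
Migrate=week 2: (4,1,5,3) (5,1,3,4) (5,1,4,3) (5,3,1,4) — 4.
Migrate=week 3: (4,1,5,2) (5,1,2,4) (5,1,4,2) (5,2,1,4) — 4.
Migrate=week 4: (5,1,2,3) (5,1,3,2) (5,2,1,3) — 3.
Summing: 4 + 4 + 4 + 3 = 15.

15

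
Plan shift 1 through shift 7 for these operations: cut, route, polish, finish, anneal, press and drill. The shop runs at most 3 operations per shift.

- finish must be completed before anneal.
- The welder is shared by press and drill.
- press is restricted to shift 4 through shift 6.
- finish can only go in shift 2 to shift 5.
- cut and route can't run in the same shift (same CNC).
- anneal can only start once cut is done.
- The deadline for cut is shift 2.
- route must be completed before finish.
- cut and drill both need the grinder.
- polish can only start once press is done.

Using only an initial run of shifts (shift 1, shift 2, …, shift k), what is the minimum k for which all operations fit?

The precedence chain requires at least 3 distinct shifts.
With at most 3 per shift and 7 operations, at least 3 shifts are needed.
Propagating the time windows through the other constraints, polish can't land before shift 5, so the schedule must run through at least shift 5.
5 works (last occupied shift: shift 5): for example finish in shift 3, anneal in shift 4, press in shift 4, drill in shift 2, cut in shift 1, route in shift 2, polish in shift 5.

5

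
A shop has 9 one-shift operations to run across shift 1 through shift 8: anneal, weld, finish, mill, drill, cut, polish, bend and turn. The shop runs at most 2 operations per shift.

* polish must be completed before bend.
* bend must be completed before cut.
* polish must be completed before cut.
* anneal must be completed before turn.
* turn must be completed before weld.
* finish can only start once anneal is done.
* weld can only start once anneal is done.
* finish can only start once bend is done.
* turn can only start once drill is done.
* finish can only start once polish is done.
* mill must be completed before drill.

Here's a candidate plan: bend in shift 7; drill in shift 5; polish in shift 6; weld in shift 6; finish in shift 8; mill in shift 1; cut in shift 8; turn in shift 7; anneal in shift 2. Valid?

No — it violates: turn must be completed before weld

bend must be completed before cut — holds.
anneal must be completed before turn — holds.
polish must be completed before cut — holds.
turn can only start once drill is done — holds.
finish can only start once bend is done — holds.
turn must be completed before weld — violated.
finish can only start once polish is done — holds.
The shop runs at most 2 operations per shift — holds.
finish can only start once anneal is done — holds.
weld can only start once anneal is done — holds.
mill must be completed before drill — holds.
polish must be completed before bend — holds.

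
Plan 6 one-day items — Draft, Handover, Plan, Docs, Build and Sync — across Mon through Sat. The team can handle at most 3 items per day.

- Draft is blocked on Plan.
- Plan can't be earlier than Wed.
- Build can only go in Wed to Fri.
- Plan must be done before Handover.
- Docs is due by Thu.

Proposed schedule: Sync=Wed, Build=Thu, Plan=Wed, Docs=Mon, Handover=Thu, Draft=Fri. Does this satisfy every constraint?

Build can only go in Wed to Fri — holds.
Plan must be done before Handover — holds.
Plan can't be earlier than Wed — holds.
The team can handle at most 3 items per day — holds.
Draft is blocked on Plan — holds.
Docs is due by Thu — holds.

Valid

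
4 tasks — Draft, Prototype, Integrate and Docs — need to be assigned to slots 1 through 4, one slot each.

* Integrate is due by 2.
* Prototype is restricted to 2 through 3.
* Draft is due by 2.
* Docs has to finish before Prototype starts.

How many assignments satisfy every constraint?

12

Splitting on Draft: it can be 1 (6), 2 (6). Listing each branch's schedules as (Prototype, Integrate, Docs):
Draft=1: (2,1,1) (2,2,1) (3,1,1) (3,1,2) (3,2,1) (3,2,2) — 6.
Draft=2: (2,1,1) (2,2,1) (3,1,1) (3,1,2) (3,2,1) (3,2,2) — 6.
Summing: 6 + 6 = 12.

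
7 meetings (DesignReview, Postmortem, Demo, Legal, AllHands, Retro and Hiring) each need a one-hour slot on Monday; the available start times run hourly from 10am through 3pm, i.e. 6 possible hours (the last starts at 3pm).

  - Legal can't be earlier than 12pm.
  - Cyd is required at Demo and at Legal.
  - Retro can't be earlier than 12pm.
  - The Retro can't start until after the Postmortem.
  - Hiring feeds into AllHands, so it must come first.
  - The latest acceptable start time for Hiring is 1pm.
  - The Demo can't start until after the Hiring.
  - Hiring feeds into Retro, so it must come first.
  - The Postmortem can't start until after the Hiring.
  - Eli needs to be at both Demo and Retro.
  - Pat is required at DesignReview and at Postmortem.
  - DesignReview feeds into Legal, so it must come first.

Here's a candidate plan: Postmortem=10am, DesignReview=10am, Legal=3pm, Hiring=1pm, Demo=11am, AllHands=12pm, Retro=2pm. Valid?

The Retro can't start until after the Postmortem — holds.
DesignReview feeds into Legal, so it must come first — holds.
Legal can't be earlier than 12pm — holds.
Cyd is required at Demo and at Legal — holds.
The latest acceptable start time for Hiring is 1pm — holds.
The Postmortem can't start until after the Hiring — violated.
Eli needs to be at both Demo and Retro — holds.
Hiring feeds into AllHands, so it must come first — violated.
Pat is required at DesignReview and at Postmortem — violated.
Retro can't be earlier than 12pm — holds.
The Demo can't start until after the Hiring — violated.
Hiring feeds into Retro, so it must come first — holds.

Invalid. The Postmortem can't start until after the Hiring.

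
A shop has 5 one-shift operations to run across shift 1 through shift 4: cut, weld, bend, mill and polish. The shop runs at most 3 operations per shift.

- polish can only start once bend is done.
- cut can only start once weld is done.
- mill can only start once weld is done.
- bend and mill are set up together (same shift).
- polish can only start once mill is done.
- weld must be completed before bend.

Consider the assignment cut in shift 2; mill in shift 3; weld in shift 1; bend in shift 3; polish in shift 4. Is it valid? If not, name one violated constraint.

polish can only start once mill is done — holds.
The shop runs at most 3 operations per shift — holds.
cut can only start once weld is done — holds.
bend and mill are set up together (same shift) — holds.
polish can only start once bend is done — holds.
weld must be completed before bend — holds.
mill can only start once weld is done — holds.

Valid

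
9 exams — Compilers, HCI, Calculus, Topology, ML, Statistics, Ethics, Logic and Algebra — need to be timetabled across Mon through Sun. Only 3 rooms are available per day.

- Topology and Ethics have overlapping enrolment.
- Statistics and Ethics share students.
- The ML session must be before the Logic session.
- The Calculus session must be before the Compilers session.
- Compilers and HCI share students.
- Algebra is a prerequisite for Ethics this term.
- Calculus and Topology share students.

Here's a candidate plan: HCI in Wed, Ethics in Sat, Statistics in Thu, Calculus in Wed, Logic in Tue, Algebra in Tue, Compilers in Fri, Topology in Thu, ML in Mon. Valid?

Compilers and HCI share students — holds.
Only 3 rooms are available per day — holds.
Topology and Ethics have overlapping enrolment — holds.
Calculus and Topology share students — holds.
Statistics and Ethics share students — holds.
Algebra is a prerequisite for Ethics this term — holds.
The Calculus session must be before the Compilers session — holds.
The ML session must be before the Logic session — holds.

Yes, all constraints hold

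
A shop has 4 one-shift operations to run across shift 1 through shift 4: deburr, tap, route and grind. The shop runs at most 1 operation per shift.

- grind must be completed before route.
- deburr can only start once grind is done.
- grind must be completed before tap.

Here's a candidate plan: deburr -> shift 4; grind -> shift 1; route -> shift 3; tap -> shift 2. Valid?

Yes, all constraints hold

grind must be completed before route — holds.
grind must be completed before tap — holds.
The shop runs at most 1 operation per shift — holds.
deburr can only start once grind is done — holds.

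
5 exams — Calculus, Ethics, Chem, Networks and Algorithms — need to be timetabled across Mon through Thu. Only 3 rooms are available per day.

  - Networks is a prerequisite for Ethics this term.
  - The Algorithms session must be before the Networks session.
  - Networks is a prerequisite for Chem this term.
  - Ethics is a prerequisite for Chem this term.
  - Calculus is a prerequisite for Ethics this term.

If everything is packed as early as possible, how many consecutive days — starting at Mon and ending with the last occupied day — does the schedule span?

4

The precedence chain requires at least 4 distinct days.
With at most 3 per day and 5 exams, at least 2 days are needed.
4 works (last occupied day: Thu): for example Chem -> Thu, Algorithms -> Mon, Networks -> Tue, Ethics -> Wed, Calculus -> Mon.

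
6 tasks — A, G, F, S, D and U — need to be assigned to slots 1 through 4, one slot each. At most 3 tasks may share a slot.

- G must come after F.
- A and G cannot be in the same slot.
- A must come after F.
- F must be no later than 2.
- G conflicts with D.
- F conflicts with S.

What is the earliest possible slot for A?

2

Precedence pushes A to at least 2.
A at 2 is achievable: A -> 2, S -> 2, U -> 1, G -> 3, D -> 1, F -> 1.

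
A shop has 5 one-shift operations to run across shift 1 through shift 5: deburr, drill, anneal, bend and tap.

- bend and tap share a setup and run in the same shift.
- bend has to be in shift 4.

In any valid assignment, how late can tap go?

shift 4

Tap must be in the same shift as bend, which can't be before shift 4, so tap is at least shift 4; tap must be in the same shift as bend, which can't be after shift 4, so tap is at most shift 4.
tap at shift 4 is achievable: drill in shift 1, deburr in shift 1, anneal in shift 1, bend in shift 4, tap in shift 4.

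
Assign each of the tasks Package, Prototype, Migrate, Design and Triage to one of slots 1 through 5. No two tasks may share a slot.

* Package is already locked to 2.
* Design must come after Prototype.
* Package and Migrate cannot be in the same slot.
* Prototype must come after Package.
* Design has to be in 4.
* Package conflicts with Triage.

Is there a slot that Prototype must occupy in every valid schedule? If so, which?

3

Package is fixed at 2 and must come before Prototype, so Prototype is at least 3.
Design is fixed at 4 and must come after Prototype, so Prototype is at most 3.
So Prototype must be 3.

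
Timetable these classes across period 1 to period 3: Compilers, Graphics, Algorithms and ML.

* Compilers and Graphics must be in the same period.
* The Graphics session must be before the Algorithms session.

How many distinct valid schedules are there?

9

Splitting on Compilers: it can be period 1 (6), period 2 (3). Listing each branch's schedules as (Graphics, Algorithms, ML) by period number:
Compilers=period 1: (1,2,1) (1,2,2) (1,2,3) (1,3,1) (1,3,2) (1,3,3) — 6.
Compilers=period 2: (2,3,1) (2,3,2) (2,3,3) — 3.
Summing: 6 + 3 = 9.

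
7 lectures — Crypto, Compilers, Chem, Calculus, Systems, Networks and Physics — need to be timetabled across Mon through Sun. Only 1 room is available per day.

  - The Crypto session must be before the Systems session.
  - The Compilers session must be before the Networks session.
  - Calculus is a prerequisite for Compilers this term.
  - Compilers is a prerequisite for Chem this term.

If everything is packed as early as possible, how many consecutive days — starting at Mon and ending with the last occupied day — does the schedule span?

The precedence chain requires at least 3 distinct days.
With at most 1 per day and 7 lectures, at least 7 days are needed.
7 works (last occupied day: Sun): for example Networks -> Sat; Chem -> Thu; Calculus -> Mon; Crypto -> Wed; Compilers -> Tue; Physics -> Sun; Systems -> Fri.

7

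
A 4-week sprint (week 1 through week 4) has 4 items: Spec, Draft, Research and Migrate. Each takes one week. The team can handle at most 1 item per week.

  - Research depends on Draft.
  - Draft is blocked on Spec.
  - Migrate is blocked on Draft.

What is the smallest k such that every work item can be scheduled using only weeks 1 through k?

The precedence chain requires at least 3 distinct weeks.
With at most 1 per week and 4 work items, at least 4 weeks are needed.
4 works (last occupied week: week 4): for example Research in week 3, Draft in week 2, Migrate in week 4, Spec in week 1.

4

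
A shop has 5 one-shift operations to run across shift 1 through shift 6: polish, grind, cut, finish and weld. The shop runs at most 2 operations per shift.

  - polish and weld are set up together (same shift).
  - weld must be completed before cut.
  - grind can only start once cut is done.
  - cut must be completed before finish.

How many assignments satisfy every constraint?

Splitting on polish: it can be shift 1 (30), shift 2 (14), shift 3 (5), shift 4 (1). Listing each branch's schedules as (grind, cut, finish, weld) by shift number:
polish=shift 1: (3,2,3,1) (3,2,4,1) (3,2,5,1) (3,2,6,1) (4,2,3,1) (4,2,4,1) (4,2,5,1) (4,2,6,1) (4,3,4,1) (4,3,5,1) (4,3,6,1) (5,2,3,1) (5,2,4,1) (5,2,5,1) (5,2,6,1) (5,3,4,1) (5,3,5,1) (5,3,6,1) (5,4,5,1) (5,4,6,1) (6,2,3,1) (6,2,4,1) (6,2,5,1) (6,2,6,1) (6,3,4,1) (6,3,5,1) (6,3,6,1) (6,4,5,1) (6,4,6,1) (6,5,6,1) — 30.
polish=shift 2: (4,3,4,2) (4,3,5,2) (4,3,6,2) (5,3,4,2) (5,3,5,2) (5,3,6,2) (5,4,5,2) (5,4,6,2) (6,3,4,2) (6,3,5,2) (6,3,6,2) (6,4,5,2) (6,4,6,2) (6,5,6,2) — 14.
polish=shift 3: (5,4,5,3) (5,4,6,3) (6,4,5,3) (6,4,6,3) (6,5,6,3) — 5.
polish=shift 4: (6,5,6,4) — 1.
Summing: 30 + 14 + 5 + 1 = 50.

50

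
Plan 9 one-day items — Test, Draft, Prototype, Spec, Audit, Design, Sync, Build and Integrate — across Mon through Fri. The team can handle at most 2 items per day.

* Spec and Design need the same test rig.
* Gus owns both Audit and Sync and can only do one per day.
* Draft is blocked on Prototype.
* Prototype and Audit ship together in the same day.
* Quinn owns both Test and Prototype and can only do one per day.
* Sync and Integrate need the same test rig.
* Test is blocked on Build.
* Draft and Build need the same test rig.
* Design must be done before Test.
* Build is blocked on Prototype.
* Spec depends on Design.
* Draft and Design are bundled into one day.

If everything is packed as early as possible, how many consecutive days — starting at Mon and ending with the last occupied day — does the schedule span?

5 days

The precedence chain requires at least 3 distinct days.
With at most 2 per day and 9 work items, at least 5 days are needed.
5 works (last occupied day: Fri): for example Integrate in Fri; Audit in Mon; Test in Thu; Spec in Wed; Build in Wed; Prototype in Mon; Design in Tue; Draft in Tue; Sync in Thu.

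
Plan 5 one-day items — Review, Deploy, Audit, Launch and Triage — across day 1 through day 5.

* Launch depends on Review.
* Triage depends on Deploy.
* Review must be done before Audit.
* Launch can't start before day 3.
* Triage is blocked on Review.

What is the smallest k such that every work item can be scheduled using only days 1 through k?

3 days

The precedence chain requires at least 2 distinct days.
Launch can't be placed before day 3, so the schedule must run through at least day 3.
3 works (last occupied day: day 3): for example Review in day 1, Launch in day 3, Triage in day 2, Deploy in day 1, Audit in day 2.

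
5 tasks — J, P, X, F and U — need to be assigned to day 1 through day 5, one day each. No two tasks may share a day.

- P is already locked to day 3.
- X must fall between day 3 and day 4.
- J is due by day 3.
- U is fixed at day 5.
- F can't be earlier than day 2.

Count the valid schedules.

Enumerating: J -> day 1, P -> day 3, X -> day 4, U -> day 5, F -> day 2.

1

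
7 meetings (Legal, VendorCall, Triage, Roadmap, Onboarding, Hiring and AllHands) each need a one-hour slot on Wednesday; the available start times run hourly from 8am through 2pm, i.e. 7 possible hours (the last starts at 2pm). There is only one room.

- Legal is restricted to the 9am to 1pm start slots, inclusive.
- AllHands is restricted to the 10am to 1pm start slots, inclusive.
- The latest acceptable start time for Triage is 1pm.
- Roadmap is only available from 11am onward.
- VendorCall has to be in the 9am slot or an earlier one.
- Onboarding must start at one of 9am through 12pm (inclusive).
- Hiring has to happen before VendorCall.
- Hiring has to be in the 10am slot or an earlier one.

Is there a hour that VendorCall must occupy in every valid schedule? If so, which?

9am

Precedence pushes VendorCall to at least 9am; VendorCall's own window allows nothing later than 9am.
So VendorCall is pinned to 9am.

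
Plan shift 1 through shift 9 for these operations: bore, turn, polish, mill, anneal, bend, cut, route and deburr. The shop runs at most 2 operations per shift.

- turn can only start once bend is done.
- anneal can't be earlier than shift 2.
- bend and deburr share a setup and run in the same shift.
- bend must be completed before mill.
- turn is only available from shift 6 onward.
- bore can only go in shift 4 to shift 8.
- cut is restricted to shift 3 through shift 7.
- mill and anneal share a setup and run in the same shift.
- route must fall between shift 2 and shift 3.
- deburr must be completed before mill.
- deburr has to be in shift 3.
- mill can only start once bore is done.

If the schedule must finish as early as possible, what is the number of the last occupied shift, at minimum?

The precedence chain requires at least 2 distinct shifts.
With at most 2 per shift and 9 operations, at least 5 shifts are needed.
turn can't be placed before shift 6, so the schedule must run through at least shift 6.
6 works (last occupied shift: shift 6): for example bore in shift 4; bend in shift 3; cut in shift 4; mill in shift 5; polish in shift 1; deburr in shift 3; route in shift 2; turn in shift 6; anneal in shift 5.

6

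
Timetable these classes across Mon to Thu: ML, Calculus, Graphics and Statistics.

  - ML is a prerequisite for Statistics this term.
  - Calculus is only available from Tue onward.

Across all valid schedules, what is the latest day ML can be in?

Wed

Downstream work caps ML at Wed.
ML at Wed is achievable: ML in Wed; Statistics in Thu; Graphics in Mon; Calculus in Tue.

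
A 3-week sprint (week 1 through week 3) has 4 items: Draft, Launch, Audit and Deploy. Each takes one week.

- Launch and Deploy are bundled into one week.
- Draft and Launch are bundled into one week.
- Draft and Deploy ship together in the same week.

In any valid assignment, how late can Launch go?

week 3

Launch at week 3 is achievable: Deploy=week 3, Draft=week 3, Launch=week 3, Audit=week 1.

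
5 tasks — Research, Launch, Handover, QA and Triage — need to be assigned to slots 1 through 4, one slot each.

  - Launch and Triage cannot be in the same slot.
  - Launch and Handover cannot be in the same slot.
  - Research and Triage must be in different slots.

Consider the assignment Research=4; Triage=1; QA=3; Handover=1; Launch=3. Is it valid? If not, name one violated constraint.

Launch and Handover cannot be in the same slot — holds.
Launch and Triage cannot be in the same slot — holds.
Research and Triage must be in different slots — holds.

Yes, all constraints hold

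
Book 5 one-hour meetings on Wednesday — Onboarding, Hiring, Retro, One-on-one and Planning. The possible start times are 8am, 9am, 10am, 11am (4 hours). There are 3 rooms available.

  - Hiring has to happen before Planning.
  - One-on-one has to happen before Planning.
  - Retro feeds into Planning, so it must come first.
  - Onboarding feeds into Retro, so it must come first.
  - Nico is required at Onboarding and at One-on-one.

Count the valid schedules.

Splitting on Onboarding: it can be 8am (14), 9am (6). Listing each branch's schedules as (Hiring, Retro, One-on-one, Planning):
Onboarding=8am: (8am,9am,9am,10am) (8am,9am,9am,11am) (8am,9am,10am,11am) (8am,10am,9am,11am) (8am,10am,10am,11am) (9am,9am,9am,10am) (9am,9am,9am,11am) (9am,9am,10am,11am) (9am,10am,9am,11am) (9am,10am,10am,11am) (10am,9am,9am,11am) (10am,9am,10am,11am) (10am,10am,9am,11am) (10am,10am,10am,11am) — 14.
Onboarding=9am: (8am,10am,8am,11am) (8am,10am,10am,11am) (9am,10am,8am,11am) (9am,10am,10am,11am) (10am,10am,8am,11am) (10am,10am,10am,11am) — 6.
Summing: 14 + 6 = 20.

20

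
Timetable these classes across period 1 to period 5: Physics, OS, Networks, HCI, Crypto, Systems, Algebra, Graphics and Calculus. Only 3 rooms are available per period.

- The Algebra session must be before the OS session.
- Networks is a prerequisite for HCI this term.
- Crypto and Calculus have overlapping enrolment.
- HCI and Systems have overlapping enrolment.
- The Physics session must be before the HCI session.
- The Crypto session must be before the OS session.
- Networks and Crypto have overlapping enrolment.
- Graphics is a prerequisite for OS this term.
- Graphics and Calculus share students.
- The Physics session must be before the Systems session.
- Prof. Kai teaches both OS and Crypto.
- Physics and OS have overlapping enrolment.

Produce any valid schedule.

Algebra=period 1, HCI=period 4, Systems=period 5, OS=period 2, Graphics=period 1, Crypto=period 1, Calculus=period 2, Physics=period 3, Networks=period 2

Checking: Networks(period 2) before HCI(period 4); Algebra(period 1) before OS(period 2); Physics(period 3) before Systems(period 5); Physics(period 3) before HCI(period 4); Crypto(period 1) before OS(period 2); Graphics(period 1) before OS(period 2); OS(period 2) != Crypto(period 1); Graphics(period 1) != Calculus(period 2); HCI(period 4) != Systems(period 5); Crypto(period 1) != Calculus(period 2); Physics(period 3) != OS(period 2); Networks(period 2) != Crypto(period 1); max 3 per period (cap 3).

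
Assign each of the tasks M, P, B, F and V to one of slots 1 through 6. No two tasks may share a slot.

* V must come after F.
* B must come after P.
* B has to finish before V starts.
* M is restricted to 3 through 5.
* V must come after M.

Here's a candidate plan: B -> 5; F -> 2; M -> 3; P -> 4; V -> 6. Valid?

Yes, all constraints hold

B must come after P — holds.
No two tasks may share a slot — holds.
V must come after F — holds.
M is restricted to 3 through 5 — holds.
V must come after M — holds.
B has to finish before V starts — holds.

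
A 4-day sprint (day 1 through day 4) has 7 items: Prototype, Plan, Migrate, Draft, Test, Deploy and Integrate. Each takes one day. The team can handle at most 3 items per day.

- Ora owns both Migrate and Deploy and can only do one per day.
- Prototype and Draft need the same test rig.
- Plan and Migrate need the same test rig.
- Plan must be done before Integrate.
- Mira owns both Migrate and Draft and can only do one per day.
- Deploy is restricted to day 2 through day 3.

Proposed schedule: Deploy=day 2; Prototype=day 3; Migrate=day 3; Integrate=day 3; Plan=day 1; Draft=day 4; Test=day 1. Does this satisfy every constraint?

Yes, all constraints hold

Mira owns both Migrate and Draft and can only do one per day — holds.
Plan must be done before Integrate — holds.
Prototype and Draft need the same test rig — holds.
Plan and Migrate need the same test rig — holds.
Deploy is restricted to day 2 through day 3 — holds.
Ora owns both Migrate and Deploy and can only do one per day — holds.
The team can handle at most 3 items per day — holds.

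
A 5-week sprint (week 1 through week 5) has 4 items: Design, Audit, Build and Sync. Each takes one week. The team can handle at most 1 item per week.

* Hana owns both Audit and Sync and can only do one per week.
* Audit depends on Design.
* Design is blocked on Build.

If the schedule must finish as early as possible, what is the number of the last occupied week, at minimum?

The precedence chain requires at least 3 distinct weeks.
With at most 1 per week and 4 work items, at least 4 weeks are needed.
4 works (last occupied week: week 4): for example Design=week 2; Sync=week 4; Build=week 1; Audit=week 3.

4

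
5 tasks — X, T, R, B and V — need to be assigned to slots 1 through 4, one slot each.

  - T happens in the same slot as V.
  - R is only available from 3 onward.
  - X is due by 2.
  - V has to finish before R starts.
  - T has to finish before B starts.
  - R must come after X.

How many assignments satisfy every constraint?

22

Splitting on X: it can be 1 (11), 2 (11). Listing each branch's schedules as (T, R, B, V):
X=1: (1,3,2,1) (1,3,3,1) (1,3,4,1) (1,4,2,1) (1,4,3,1) (1,4,4,1) (2,3,3,2) (2,3,4,2) (2,4,3,2) (2,4,4,2) (3,4,4,3) — 11.
X=2: (1,3,2,1) (1,3,3,1) (1,3,4,1) (1,4,2,1) (1,4,3,1) (1,4,4,1) (2,3,3,2) (2,3,4,2) (2,4,3,2) (2,4,4,2) (3,4,4,3) — 11.
Summing: 11 + 11 = 22.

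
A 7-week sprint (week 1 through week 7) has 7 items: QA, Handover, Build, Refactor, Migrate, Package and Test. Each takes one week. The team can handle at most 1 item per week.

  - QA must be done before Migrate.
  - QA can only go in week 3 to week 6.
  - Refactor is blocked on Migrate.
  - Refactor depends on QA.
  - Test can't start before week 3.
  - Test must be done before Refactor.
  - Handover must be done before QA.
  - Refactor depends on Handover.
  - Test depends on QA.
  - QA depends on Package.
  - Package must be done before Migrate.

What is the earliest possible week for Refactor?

week 6

Precedence pushes Refactor to at least week 5.
Refactor at week 6 is achievable: QA -> week 3; Package -> week 2; Build -> week 7; Refactor -> week 6; Test -> week 4; Handover -> week 1; Migrate -> week 5.
Nothing earlier works — the capacity limit rule out every week before week 6.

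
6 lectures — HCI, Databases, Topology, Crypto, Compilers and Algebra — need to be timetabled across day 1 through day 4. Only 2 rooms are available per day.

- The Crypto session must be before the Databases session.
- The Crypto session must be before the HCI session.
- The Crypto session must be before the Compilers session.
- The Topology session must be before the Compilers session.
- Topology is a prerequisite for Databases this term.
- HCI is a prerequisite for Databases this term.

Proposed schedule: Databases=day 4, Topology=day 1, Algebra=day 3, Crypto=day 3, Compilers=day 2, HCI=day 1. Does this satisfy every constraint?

The Crypto session must be before the HCI session — violated.
The Topology session must be before the Compilers session — holds.
The Crypto session must be before the Compilers session — violated.
Topology is a prerequisite for Databases this term — holds.
The Crypto session must be before the Databases session — holds.
HCI is a prerequisite for Databases this term — holds.
Only 2 rooms are available per day — holds.

No. The Crypto session must be before the HCI session is not satisfied.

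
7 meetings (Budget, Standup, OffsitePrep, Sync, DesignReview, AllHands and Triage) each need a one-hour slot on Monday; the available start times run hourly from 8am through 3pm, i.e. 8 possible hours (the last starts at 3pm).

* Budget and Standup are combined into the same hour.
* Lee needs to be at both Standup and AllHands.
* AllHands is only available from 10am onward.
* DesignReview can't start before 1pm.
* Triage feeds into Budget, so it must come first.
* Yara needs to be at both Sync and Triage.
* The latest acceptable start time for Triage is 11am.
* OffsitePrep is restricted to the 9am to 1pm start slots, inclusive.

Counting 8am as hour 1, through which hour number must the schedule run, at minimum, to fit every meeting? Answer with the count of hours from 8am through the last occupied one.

The precedence chain requires at least 2 distinct hours.
DesignReview can't be placed before 1pm — that is hour 6 counting from 8am — so the schedule must run through at least 6 hours.
6 works (last occupied hour: 1pm): for example DesignReview -> 1pm; OffsitePrep -> 9am; Triage -> 8am; Budget -> 9am; AllHands -> 10am; Standup -> 9am; Sync -> 9am.

6 hours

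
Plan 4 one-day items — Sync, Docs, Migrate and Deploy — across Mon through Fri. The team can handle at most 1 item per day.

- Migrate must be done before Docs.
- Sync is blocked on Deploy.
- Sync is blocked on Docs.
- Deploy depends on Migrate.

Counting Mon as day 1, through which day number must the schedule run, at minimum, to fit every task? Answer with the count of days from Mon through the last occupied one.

4 days

The precedence chain requires at least 3 distinct days.
With at most 1 per day and 4 tasks, at least 4 days are needed.
4 works (last occupied day: Thu): for example Docs in Tue; Migrate in Mon; Deploy in Wed; Sync in Thu.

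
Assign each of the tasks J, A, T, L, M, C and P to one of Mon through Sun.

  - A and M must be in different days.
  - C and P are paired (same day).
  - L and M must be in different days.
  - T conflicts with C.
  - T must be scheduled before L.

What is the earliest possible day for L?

Tue

Precedence pushes L to at least Tue.
L at Tue is achievable: P in Tue; J in Mon; A in Mon; M in Wed; L in Tue; T in Mon; C in Tue.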